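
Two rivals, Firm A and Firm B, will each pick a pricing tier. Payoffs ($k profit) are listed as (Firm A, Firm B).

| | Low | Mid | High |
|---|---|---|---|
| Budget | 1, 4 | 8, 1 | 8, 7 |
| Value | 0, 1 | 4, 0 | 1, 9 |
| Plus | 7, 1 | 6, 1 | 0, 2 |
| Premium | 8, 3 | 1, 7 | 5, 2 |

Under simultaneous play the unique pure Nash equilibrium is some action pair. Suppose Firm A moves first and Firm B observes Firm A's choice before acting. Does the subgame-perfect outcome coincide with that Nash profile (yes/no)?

Firm B best-responds to each possible Firm A move:
- Budget: Firm B compares 4, 1, 7 and picks High; Firm A would get 8.
- Value: Firm B compares 1, 0, 9 and picks High; Firm A would get 1.
- Plus: Firm B compares 1, 1, 2 and picks High; Firm A would get 0.
- Premium: Firm B compares 3, 7, 2 and picks Mid; Firm A would get 1.
Firm A's induced payoffs are 8, 1, 0, 1, so Firm A commits to Budget. Subgame-perfect outcome: (Budget, High) with payoffs (8, 7).
Under simultaneous play:
Firm A's best replies: Low→Premium; Mid→Budget; High→Budget.
Firm B's best replies: Budget→High; Value→High; Plus→High; Premium→Mid.
The unique mutual best reply is (Budget, High), giving (8, 7).
Sequential outcome (Budget, High) coincides with the Nash profile (Budget, High).

yes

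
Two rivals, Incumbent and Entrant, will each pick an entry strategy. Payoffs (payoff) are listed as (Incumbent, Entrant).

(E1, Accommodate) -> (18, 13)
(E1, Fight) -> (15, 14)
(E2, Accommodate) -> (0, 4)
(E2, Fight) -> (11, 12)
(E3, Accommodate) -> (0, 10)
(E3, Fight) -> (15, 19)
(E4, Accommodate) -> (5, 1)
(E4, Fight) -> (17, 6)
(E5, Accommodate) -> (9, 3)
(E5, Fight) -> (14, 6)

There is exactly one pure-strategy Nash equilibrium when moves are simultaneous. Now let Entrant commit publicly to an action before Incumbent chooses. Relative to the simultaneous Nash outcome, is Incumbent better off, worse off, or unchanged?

Solve by backward induction (Entrant leads).
- Accommodate: BR = E1, leader payoff 13.
- Fight: BR = E4, leader payoff 6.
Maximizing over 13, 6, Entrant chooses Accommodate. Subgame-perfect outcome: (E1, Accommodate) with payoffs (18, 13).
For the simultaneous game, intersect best replies.
Incumbent's best replies: Accommodate→E1; Fight→E4.
Entrant's best replies: E1→Fight; E2→Fight; E3→Fight; E4→Fight; E5→Fight.
The unique mutual best reply is (E4, Fight), giving (17, 6).
Incumbent earns 18 sequentially versus 17 at the Nash outcome: better off.

better off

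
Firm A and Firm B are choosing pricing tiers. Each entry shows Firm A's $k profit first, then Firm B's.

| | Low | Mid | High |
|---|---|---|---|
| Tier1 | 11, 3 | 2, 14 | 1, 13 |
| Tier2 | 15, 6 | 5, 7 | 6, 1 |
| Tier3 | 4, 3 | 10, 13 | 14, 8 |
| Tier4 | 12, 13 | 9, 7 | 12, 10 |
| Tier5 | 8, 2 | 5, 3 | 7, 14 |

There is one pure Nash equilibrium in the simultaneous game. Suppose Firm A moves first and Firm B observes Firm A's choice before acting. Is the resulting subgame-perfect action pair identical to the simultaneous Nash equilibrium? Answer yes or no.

no

Backward induction with Firm A moving first.
- Tier1 → Firm B plays Mid (best of 3, 14, 13); Firm A gets 2.
- Tier2 → Firm B plays Mid (best of 6, 7, 1); Firm A gets 5.
- Tier3 → Firm B plays Mid (best of 3, 13, 8); Firm A gets 10.
- Tier4 → Firm B plays Low (best of 13, 7, 10); Firm A gets 12.
- Tier5 → Firm B plays High (best of 2, 3, 14); Firm A gets 7.
Among 2, 5, 10, 12, 7, the best is 12 at Tier4. Subgame-perfect outcome: (Tier4, Low) with payoffs (12, 13).
Under simultaneous play:
Firm A's best replies: Low→Tier2; Mid→Tier3; High→Tier3.
Firm B's best replies: Tier1→Mid; Tier2→Mid; Tier3→Mid; Tier4→Low; Tier5→High.
The unique mutual best reply is (Tier3, Mid), giving (10, 13).
Sequential outcome (Tier4, Low) differs from the Nash profile (Tier3, Mid).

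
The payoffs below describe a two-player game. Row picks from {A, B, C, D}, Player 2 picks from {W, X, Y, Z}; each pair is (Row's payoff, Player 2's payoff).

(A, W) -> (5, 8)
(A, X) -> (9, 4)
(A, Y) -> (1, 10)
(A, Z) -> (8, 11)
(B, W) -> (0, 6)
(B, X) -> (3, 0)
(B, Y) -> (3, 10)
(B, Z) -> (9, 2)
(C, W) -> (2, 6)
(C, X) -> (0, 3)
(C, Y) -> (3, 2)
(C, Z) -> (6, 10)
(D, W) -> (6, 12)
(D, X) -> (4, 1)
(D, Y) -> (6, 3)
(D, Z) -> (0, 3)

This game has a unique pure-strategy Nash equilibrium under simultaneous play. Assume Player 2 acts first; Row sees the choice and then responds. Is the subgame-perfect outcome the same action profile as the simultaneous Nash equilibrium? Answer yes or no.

Solve by backward induction (Player 2 leads).
- W → Row plays D (best of 5, 0, 2, 6); Player 2 gets 12.
- X → Row plays A (best of 9, 3, 0, 4); Player 2 gets 4.
- Y → Row plays D (best of 1, 3, 3, 6); Player 2 gets 3.
- Z → Row plays B (best of 8, 9, 6, 0); Player 2 gets 2.
Among 12, 4, 3, 2, the best is 12 at W. Subgame-perfect outcome: (D, W) with payoffs (6, 12).
Under simultaneous play:
Row's best replies: W→D; X→A; Y→D; Z→B.
Player 2's best replies: A→Z; B→Y; C→Z; D→W.
The unique mutual best reply is (D, W), giving (6, 12).
Sequential outcome (D, W) coincides with the Nash profile (D, W).

yes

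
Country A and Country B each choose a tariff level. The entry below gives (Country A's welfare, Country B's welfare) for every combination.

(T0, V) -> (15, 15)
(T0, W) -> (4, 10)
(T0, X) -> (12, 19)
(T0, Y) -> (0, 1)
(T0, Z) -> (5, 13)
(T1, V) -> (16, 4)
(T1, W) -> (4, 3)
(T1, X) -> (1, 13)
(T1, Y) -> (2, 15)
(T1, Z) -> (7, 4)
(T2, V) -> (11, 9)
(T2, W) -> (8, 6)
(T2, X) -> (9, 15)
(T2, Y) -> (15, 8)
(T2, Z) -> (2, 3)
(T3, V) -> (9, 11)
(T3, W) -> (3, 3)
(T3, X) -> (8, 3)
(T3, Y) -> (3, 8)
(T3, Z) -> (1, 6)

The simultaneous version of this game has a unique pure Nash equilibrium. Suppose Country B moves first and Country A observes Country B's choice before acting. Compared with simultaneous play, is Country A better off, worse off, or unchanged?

unchanged

Solve by backward induction (Country B leads).
- V: BR = T1, leader payoff 4.
- W: BR = T2, leader payoff 6.
- X: BR = T0, leader payoff 19.
- Y: BR = T2, leader payoff 8.
- Z: BR = T1, leader payoff 4.
Country B's induced payoffs are 4, 6, 19, 8, 4, so Country B commits to X. Subgame-perfect outcome: (T0, X) with payoffs (12, 19).
Now find the simultaneous Nash equilibrium.
Country A's best replies: V→T1; W→T2; X→T0; Y→T2; Z→T1.
Country B's best replies: T0→X; T1→Y; T2→X; T3→V.
The unique mutual best reply is (T0, X), giving (12, 19).
Country A earns 12 sequentially versus 12 at the Nash outcome: unchanged.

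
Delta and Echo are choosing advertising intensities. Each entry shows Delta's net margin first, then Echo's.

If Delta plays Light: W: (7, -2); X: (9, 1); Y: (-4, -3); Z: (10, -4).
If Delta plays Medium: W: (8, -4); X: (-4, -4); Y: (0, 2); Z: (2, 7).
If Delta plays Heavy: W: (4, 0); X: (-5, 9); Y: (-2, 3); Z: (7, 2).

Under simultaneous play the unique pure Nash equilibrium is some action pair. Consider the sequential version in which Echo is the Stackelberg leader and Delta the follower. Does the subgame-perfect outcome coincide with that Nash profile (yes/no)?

no

Backward induction with Echo moving first.
- W: Delta compares 7, 8, 4 and picks Medium; Echo would get -4.
- X: Delta compares 9, -4, -5 and picks Light; Echo would get 1.
- Y: Delta compares -4, 0, -2 and picks Medium; Echo would get 2.
- Z: Delta compares 10, 2, 7 and picks Light; Echo would get -4.
Among -4, 1, 2, -4, the best is 2 at Y. Subgame-perfect outcome: (Medium, Y) with payoffs (0, 2).
For the simultaneous game, intersect best replies.
Delta's best replies: W→Medium; X→Light; Y→Medium; Z→Light.
Echo's best replies: Light→X; Medium→Z; Heavy→X.
Only (Light, X) has each player best-responding; Nash payoffs (9, 1).
Sequential outcome (Medium, Y) differs from the Nash profile (Light, X).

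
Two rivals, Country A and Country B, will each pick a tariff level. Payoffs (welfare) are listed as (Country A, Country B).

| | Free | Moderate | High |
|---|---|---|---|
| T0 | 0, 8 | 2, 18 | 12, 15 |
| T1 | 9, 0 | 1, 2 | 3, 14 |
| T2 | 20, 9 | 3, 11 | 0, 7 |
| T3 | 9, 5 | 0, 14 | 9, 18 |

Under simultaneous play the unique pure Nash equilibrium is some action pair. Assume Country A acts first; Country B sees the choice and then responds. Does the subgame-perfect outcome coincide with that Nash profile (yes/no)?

no

Backward induction with Country A moving first.
- T0 → Country B plays Moderate (best of 8, 18, 15); Country A gets 2.
- T1 → Country B plays High (best of 0, 2, 14); Country A gets 3.
- T2 → Country B plays Moderate (best of 9, 11, 7); Country A gets 3.
- T3 → Country B plays High (best of 5, 14, 18); Country A gets 9.
Country A's induced payoffs are 2, 3, 3, 9, so Country A commits to T3. Subgame-perfect outcome: (T3, High) with payoffs (9, 18).
Now find the simultaneous Nash equilibrium.
Country A's best replies: Free→T2; Moderate→T2; High→T0.
Country B's best replies: T0→Moderate; T1→High; T2→Moderate; T3→High.
The unique mutual best reply is (T2, Moderate), giving (3, 11).
Sequential outcome (T3, High) differs from the Nash profile (T2, Moderate).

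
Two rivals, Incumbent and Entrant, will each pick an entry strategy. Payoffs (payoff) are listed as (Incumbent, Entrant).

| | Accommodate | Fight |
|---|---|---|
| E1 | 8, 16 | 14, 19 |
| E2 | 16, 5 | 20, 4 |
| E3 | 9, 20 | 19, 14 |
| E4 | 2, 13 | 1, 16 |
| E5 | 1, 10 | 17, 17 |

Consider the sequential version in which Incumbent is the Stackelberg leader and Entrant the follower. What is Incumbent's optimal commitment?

E5

Backward induction with Incumbent moving first.
- E1: BR = Fight, leader payoff 14.
- E2: BR = Accommodate, leader payoff 16.
- E3: BR = Accommodate, leader payoff 9.
- E4: BR = Fight, leader payoff 1.
- E5: BR = Fight, leader payoff 17.
Incumbent's induced payoffs are 14, 16, 9, 1, 17, so Incumbent commits to E5. Subgame-perfect outcome: (E5, Fight) with payoffs (17, 17).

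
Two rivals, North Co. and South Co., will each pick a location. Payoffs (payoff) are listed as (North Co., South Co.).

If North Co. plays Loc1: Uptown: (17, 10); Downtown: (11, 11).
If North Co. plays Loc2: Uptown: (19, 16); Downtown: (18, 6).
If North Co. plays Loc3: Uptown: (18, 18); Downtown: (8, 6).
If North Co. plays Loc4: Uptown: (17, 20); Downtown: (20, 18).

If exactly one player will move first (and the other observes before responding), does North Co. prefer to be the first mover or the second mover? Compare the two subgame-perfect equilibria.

second

If North Co. leads: South Co.'s best replies are Loc1→Downtown, Loc2→Uptown, Loc3→Uptown, Loc4→Uptown; North Co.'s induced payoffs 11, 19, 18, 17; outcome (Loc2, Uptown), payoffs (19, 16).
If South Co. leads: North Co.'s best replies are Uptown→Loc2, Downtown→Loc4; South Co.'s induced payoffs 16, 18; outcome (Loc4, Downtown), payoffs (20, 18).
North Co. gets 19 moving first and 20 moving second, so North Co. prefers to move second.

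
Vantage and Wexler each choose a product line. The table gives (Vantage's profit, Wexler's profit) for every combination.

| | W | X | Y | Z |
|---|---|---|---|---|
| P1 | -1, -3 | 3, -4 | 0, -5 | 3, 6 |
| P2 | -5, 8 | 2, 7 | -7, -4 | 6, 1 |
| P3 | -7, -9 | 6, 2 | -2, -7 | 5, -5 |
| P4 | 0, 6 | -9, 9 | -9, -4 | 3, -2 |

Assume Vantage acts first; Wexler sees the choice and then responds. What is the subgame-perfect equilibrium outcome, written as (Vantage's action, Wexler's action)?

Wexler best-responds to each possible Vantage move:
- P1 → Wexler plays Z (best of -3, -4, -5, 6); Vantage gets 3.
- P2 → Wexler plays W (best of 8, 7, -4, 1); Vantage gets -5.
- P3 → Wexler plays X (best of -9, 2, -7, -5); Vantage gets 6.
- P4 → Wexler plays X (best of 6, 9, -4, -2); Vantage gets -9.
Maximizing over 3, -5, 6, -9, Vantage chooses P3. Subgame-perfect outcome: (P3, X) with payoffs (6, 2).

(P3, X)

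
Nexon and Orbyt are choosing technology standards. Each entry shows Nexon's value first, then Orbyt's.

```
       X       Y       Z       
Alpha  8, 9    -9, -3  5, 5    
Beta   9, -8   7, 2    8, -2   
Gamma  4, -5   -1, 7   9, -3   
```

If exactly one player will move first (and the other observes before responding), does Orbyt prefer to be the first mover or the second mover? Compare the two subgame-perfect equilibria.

If Nexon leads: Orbyt's best replies are Alpha→X, Beta→Y, Gamma→Y; Nexon's induced payoffs 8, 7, -1; outcome (Alpha, X), payoffs (8, 9).
If Orbyt leads: Nexon's best replies are X→Beta, Y→Beta, Z→Gamma; Orbyt's induced payoffs -8, 2, -3; outcome (Beta, Y), payoffs (7, 2).
Orbyt gets 2 moving first and 9 moving second, so Orbyt prefers to move second.

second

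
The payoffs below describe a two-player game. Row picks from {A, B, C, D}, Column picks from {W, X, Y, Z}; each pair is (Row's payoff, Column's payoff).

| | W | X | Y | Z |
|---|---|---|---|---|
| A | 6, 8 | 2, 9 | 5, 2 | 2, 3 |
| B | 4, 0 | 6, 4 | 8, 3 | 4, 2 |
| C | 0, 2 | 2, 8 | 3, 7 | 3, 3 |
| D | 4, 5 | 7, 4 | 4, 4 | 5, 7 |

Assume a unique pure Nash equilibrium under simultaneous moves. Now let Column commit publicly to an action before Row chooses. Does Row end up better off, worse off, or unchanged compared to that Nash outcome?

Solve by backward induction (Column leads).
- W: Row compares 6, 4, 0, 4 and picks A; Column would get 8.
- X: Row compares 2, 6, 2, 7 and picks D; Column would get 4.
- Y: Row compares 5, 8, 3, 4 and picks B; Column would get 3.
- Z: Row compares 2, 4, 3, 5 and picks D; Column would get 7.
Column's induced payoffs are 8, 4, 3, 7, so Column commits to W. Subgame-perfect outcome: (A, W) with payoffs (6, 8).
Under simultaneous play:
Row's best replies: W→A; X→D; Y→B; Z→D.
Column's best replies: A→X; B→X; C→X; D→Z.
The unique mutual best reply is (D, Z), giving (5, 7).
Row earns 6 sequentially versus 5 at the Nash outcome: better off.

better off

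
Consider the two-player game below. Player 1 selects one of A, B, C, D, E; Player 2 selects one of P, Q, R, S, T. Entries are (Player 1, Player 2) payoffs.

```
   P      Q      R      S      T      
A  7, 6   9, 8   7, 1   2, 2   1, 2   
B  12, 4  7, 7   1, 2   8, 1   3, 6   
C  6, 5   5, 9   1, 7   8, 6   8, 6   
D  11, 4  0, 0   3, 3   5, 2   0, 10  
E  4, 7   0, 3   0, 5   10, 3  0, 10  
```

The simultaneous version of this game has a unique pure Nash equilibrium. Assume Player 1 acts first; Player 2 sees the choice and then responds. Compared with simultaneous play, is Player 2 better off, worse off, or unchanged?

unchanged

Work backward from Player 2's decision.
- A: BR = Q, leader payoff 9.
- B: BR = Q, leader payoff 7.
- C: BR = Q, leader payoff 5.
- D: BR = T, leader payoff 0.
- E: BR = T, leader payoff 0.
Maximizing over 9, 7, 5, 0, 0, Player 1 chooses A. Subgame-perfect outcome: (A, Q) with payoffs (9, 8).
Under simultaneous play:
Player 1's best replies: P→B; Q→A; R→A; S→E; T→C.
Player 2's best replies: A→Q; B→Q; C→Q; D→T; E→T.
Only (A, Q) has each player best-responding; Nash payoffs (9, 8).
Player 2 earns 8 sequentially versus 8 at the Nash outcome: unchanged.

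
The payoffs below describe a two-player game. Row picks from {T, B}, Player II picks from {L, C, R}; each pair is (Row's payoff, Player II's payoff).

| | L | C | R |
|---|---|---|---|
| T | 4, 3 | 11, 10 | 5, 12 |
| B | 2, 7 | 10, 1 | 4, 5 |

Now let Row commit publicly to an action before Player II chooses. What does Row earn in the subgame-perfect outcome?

Work backward from Player II's decision.
- T: BR = R, leader payoff 5.
- B: BR = L, leader payoff 2.
Maximizing over 5, 2, Row chooses T. Subgame-perfect outcome: (T, R) with payoffs (5, 12).

5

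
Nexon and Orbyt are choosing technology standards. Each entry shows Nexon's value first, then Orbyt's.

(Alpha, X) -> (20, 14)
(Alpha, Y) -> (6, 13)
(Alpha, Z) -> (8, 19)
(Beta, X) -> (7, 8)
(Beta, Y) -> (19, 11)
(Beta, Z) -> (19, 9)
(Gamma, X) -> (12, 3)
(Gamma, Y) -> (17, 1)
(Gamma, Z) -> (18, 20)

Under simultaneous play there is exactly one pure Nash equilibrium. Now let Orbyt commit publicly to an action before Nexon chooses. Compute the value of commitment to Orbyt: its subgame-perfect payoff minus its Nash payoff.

3

Solve by backward induction (Orbyt leads).
- X: Nexon compares 20, 7, 12 and picks Alpha; Orbyt would get 14.
- Y: Nexon compares 6, 19, 17 and picks Beta; Orbyt would get 11.
- Z: Nexon compares 8, 19, 18 and picks Beta; Orbyt would get 9.
Among 14, 11, 9, the best is 14 at X. Subgame-perfect outcome: (Alpha, X) with payoffs (20, 14).
Under simultaneous play:
Nexon's best replies: X→Alpha; Y→Beta; Z→Beta.
Orbyt's best replies: Alpha→Z; Beta→Y; Gamma→Z.
Only (Beta, Y) has each player best-responding; Nash payoffs (19, 11).
Orbyt's commitment gain: 14 − 11 = 3.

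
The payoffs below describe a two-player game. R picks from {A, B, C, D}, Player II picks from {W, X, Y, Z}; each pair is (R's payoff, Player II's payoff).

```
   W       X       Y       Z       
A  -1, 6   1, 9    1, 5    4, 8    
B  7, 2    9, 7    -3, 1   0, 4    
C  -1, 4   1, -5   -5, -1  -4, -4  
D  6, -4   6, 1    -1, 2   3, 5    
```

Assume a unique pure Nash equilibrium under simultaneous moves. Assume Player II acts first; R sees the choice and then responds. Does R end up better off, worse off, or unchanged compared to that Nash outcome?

worse off

Solve by backward induction (Player II leads).
- W → R plays B (best of -1, 7, -1, 6); Player II gets 2.
- X → R plays B (best of 1, 9, 1, 6); Player II gets 7.
- Y → R plays A (best of 1, -3, -5, -1); Player II gets 5.
- Z → R plays A (best of 4, 0, -4, 3); Player II gets 8.
Player II's induced payoffs are 2, 7, 5, 8, so Player II commits to Z. Subgame-perfect outcome: (A, Z) with payoffs (4, 8).
Under simultaneous play:
R's best replies: W→B; X→B; Y→A; Z→A.
Player II's best replies: A→X; B→X; C→W; D→Z.
The unique mutual best reply is (B, X), giving (9, 7).
R earns 4 sequentially versus 9 at the Nash outcome: worse off.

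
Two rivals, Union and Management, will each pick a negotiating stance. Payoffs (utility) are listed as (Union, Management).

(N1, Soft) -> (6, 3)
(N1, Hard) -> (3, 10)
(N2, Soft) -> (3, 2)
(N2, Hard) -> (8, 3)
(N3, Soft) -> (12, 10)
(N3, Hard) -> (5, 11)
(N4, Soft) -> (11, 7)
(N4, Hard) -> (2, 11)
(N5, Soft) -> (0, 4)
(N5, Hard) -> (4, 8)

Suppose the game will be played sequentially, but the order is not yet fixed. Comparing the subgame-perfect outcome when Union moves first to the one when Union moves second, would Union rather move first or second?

If Union leads: Management's best replies are N1→Hard, N2→Hard, N3→Hard, N4→Hard, N5→Hard; Union's induced payoffs 3, 8, 5, 2, 4; outcome (N2, Hard), payoffs (8, 3).
If Management leads: Union's best replies are Soft→N3, Hard→N2; Management's induced payoffs 10, 3; outcome (N3, Soft), payoffs (12, 10).
Union gets 8 moving first and 12 moving second, so Union prefers to move second.

second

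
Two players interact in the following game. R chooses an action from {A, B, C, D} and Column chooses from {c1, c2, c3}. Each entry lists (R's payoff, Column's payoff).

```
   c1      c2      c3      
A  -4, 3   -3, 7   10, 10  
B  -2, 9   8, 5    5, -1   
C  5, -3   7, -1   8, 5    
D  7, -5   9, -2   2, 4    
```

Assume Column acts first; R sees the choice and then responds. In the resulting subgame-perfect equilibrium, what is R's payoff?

10

Work backward from R's decision.
- c1 → R plays D (best of -4, -2, 5, 7); Column gets -5.
- c2 → R plays D (best of -3, 8, 7, 9); Column gets -2.
- c3 → R plays A (best of 10, 5, 8, 2); Column gets 10.
Maximizing over -5, -2, 10, Column chooses c3. Subgame-perfect outcome: (A, c3) with payoffs (10, 10).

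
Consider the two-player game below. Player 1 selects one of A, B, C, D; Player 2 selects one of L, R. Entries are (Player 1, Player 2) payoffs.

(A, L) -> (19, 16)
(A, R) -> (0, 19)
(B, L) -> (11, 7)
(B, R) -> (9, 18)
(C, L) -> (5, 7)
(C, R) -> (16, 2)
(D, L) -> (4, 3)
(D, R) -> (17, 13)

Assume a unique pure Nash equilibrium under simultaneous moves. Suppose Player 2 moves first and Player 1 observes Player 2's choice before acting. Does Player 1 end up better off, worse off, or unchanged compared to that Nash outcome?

Work backward from Player 1's decision.
- L → Player 1 plays A (best of 19, 11, 5, 4); Player 2 gets 16.
- R → Player 1 plays D (best of 0, 9, 16, 17); Player 2 gets 13.
Player 2's induced payoffs are 16, 13, so Player 2 commits to L. Subgame-perfect outcome: (A, L) with payoffs (19, 16).
Under simultaneous play:
Player 1's best replies: L→A; R→D.
Player 2's best replies: A→R; B→R; C→L; D→R.
Only (D, R) has each player best-responding; Nash payoffs (17, 13).
Player 1 earns 19 sequentially versus 17 at the Nash outcome: better off.

better off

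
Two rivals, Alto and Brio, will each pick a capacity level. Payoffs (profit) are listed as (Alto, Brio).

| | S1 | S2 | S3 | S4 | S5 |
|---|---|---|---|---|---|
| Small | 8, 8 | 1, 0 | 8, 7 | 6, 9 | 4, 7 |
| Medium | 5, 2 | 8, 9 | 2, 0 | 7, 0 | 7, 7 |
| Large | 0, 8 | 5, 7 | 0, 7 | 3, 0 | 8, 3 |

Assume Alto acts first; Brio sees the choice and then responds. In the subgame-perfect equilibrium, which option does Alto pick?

Medium

Brio best-responds to each possible Alto move:
- Small: Brio compares 8, 0, 7, 9, 7 and picks S4; Alto would get 6.
- Medium: Brio compares 2, 9, 0, 0, 7 and picks S2; Alto would get 8.
- Large: Brio compares 8, 7, 7, 0, 3 and picks S1; Alto would get 0.
Maximizing over 6, 8, 0, Alto chooses Medium. Subgame-perfect outcome: (Medium, S2) with payoffs (8, 9).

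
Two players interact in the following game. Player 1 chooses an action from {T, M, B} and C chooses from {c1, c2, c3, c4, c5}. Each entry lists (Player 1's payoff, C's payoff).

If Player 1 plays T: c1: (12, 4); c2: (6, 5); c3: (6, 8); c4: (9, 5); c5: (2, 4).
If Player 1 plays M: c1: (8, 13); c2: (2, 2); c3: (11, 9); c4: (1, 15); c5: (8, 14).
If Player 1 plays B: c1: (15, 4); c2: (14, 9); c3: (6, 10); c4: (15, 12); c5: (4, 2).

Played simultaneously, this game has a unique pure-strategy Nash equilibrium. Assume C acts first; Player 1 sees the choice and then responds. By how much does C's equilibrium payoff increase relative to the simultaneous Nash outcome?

Backward induction with C moving first.
- c1: BR = B, leader payoff 4.
- c2: BR = B, leader payoff 9.
- c3: BR = M, leader payoff 9.
- c4: BR = B, leader payoff 12.
- c5: BR = M, leader payoff 14.
Among 4, 9, 9, 12, 14, the best is 14 at c5. Subgame-perfect outcome: (M, c5) with payoffs (8, 14).
For the simultaneous game, intersect best replies.
Player 1's best replies: c1→B; c2→B; c3→M; c4→B; c5→M.
C's best replies: T→c3; M→c4; B→c4.
The unique mutual best reply is (B, c4), giving (15, 12).
C's commitment gain: 14 − 12 = 2.

2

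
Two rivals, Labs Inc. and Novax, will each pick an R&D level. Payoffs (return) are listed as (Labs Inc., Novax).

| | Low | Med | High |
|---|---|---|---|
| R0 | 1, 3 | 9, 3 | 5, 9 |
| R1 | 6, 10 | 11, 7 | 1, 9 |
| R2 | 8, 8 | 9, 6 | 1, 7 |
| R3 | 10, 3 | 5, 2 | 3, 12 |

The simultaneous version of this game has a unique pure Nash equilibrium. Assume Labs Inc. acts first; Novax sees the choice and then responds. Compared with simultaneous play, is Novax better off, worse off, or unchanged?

Work backward from Novax's decision.
- R0: BR = High, leader payoff 5.
- R1: BR = Low, leader payoff 6.
- R2: BR = Low, leader payoff 8.
- R3: BR = High, leader payoff 3.
Labs Inc.'s induced payoffs are 5, 6, 8, 3, so Labs Inc. commits to R2. Subgame-perfect outcome: (R2, Low) with payoffs (8, 8).
Now find the simultaneous Nash equilibrium.
Labs Inc.'s best replies: Low→R3; Med→R1; High→R0.
Novax's best replies: R0→High; R1→Low; R2→Low; R3→High.
Only (R0, High) has each player best-responding; Nash payoffs (5, 9).
Novax earns 8 sequentially versus 9 at the Nash outcome: worse off.

worse off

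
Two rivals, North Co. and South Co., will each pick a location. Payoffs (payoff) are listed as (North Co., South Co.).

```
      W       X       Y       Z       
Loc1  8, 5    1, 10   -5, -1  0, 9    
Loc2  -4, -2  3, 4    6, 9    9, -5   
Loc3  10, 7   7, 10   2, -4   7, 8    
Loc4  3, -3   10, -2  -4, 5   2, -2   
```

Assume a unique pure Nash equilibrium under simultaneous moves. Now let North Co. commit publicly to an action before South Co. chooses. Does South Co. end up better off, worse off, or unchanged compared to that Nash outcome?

South Co. best-responds to each possible North Co. move:
- Loc1: BR = X, leader payoff 1.
- Loc2: BR = Y, leader payoff 6.
- Loc3: BR = X, leader payoff 7.
- Loc4: BR = Y, leader payoff -4.
Maximizing over 1, 6, 7, -4, North Co. chooses Loc3. Subgame-perfect outcome: (Loc3, X) with payoffs (7, 10).
Under simultaneous play:
North Co.'s best replies: W→Loc3; X→Loc4; Y→Loc2; Z→Loc2.
South Co.'s best replies: Loc1→X; Loc2→Y; Loc3→X; Loc4→Y.
Only (Loc2, Y) has each player best-responding; Nash payoffs (6, 9).
South Co. earns 10 sequentially versus 9 at the Nash outcome: better off.

better off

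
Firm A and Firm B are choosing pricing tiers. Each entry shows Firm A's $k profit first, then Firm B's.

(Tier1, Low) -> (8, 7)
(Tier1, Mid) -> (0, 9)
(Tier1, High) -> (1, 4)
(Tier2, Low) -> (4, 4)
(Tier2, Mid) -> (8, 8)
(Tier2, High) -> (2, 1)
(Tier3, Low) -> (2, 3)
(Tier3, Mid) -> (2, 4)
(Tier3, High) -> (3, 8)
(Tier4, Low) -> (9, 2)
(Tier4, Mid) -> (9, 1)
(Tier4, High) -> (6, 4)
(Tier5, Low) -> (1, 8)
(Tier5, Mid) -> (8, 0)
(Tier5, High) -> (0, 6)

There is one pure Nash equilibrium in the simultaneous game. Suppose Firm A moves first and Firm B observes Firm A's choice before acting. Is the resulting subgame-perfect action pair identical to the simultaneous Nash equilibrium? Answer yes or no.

no

Firm B best-responds to each possible Firm A move:
- Tier1: BR = Mid, leader payoff 0.
- Tier2: BR = Mid, leader payoff 8.
- Tier3: BR = High, leader payoff 3.
- Tier4: BR = High, leader payoff 6.
- Tier5: BR = Low, leader payoff 1.
Among 0, 8, 3, 6, 1, the best is 8 at Tier2. Subgame-perfect outcome: (Tier2, Mid) with payoffs (8, 8).
Under simultaneous play:
Firm A's best replies: Low→Tier4; Mid→Tier4; High→Tier4.
Firm B's best replies: Tier1→Mid; Tier2→Mid; Tier3→High; Tier4→High; Tier5→Low.
Only (Tier4, High) has each player best-responding; Nash payoffs (6, 4).
Sequential outcome (Tier2, Mid) differs from the Nash profile (Tier4, High).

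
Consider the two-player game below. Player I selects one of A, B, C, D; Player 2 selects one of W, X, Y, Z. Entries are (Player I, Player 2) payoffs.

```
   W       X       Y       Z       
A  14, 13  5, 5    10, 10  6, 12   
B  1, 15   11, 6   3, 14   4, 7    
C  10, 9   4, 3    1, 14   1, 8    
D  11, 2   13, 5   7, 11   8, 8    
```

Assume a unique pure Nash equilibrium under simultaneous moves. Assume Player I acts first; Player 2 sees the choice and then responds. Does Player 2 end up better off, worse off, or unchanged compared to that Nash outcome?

unchanged

Work backward from Player 2's decision.
- A → Player 2 plays W (best of 13, 5, 10, 12); Player I gets 14.
- B → Player 2 plays W (best of 15, 6, 14, 7); Player I gets 1.
- C → Player 2 plays Y (best of 9, 3, 14, 8); Player I gets 1.
- D → Player 2 plays Y (best of 2, 5, 11, 8); Player I gets 7.
Among 14, 1, 1, 7, the best is 14 at A. Subgame-perfect outcome: (A, W) with payoffs (14, 13).
For the simultaneous game, intersect best replies.
Player I's best replies: W→A; X→D; Y→A; Z→D.
Player 2's best replies: A→W; B→W; C→Y; D→Y.
Only (A, W) has each player best-responding; Nash payoffs (14, 13).
Player 2 earns 13 sequentially versus 13 at the Nash outcome: unchanged.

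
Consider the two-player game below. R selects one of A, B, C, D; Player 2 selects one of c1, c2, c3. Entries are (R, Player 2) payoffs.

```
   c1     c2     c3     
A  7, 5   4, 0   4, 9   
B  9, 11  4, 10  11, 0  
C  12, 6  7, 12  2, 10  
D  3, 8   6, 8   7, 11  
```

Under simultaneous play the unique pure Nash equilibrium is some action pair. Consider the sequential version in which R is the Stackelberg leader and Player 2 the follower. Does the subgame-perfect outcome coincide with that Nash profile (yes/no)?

Work backward from Player 2's decision.
- A → Player 2 plays c3 (best of 5, 0, 9); R gets 4.
- B → Player 2 plays c1 (best of 11, 10, 0); R gets 9.
- C → Player 2 plays c2 (best of 6, 12, 10); R gets 7.
- D → Player 2 plays c3 (best of 8, 8, 11); R gets 7.
Among 4, 9, 7, 7, the best is 9 at B. Subgame-perfect outcome: (B, c1) with payoffs (9, 11).
Now find the simultaneous Nash equilibrium.
R's best replies: c1→C; c2→C; c3→B.
Player 2's best replies: A→c3; B→c1; C→c2; D→c3.
The unique mutual best reply is (C, c2), giving (7, 12).
Sequential outcome (B, c1) differs from the Nash profile (C, c2).

no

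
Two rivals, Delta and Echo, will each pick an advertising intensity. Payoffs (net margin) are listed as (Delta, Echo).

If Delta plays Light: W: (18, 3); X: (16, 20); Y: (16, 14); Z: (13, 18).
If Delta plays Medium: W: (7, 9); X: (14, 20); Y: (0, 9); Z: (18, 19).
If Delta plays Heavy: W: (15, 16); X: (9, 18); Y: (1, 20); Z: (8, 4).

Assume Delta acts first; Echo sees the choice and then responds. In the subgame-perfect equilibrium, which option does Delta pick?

Backward induction with Delta moving first.
- Light: BR = X, leader payoff 16.
- Medium: BR = X, leader payoff 14.
- Heavy: BR = Y, leader payoff 1.
Maximizing over 16, 14, 1, Delta chooses Light. Subgame-perfect outcome: (Light, X) with payoffs (16, 20).

Light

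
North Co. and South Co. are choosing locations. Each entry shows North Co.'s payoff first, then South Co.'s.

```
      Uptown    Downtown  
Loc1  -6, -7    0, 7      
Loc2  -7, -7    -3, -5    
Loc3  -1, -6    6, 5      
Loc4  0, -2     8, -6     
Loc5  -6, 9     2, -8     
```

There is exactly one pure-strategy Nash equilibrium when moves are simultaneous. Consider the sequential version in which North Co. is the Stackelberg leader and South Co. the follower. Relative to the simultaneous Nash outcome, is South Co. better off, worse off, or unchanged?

South Co. best-responds to each possible North Co. move:
- Loc1: BR = Downtown, leader payoff 0.
- Loc2: BR = Downtown, leader payoff -3.
- Loc3: BR = Downtown, leader payoff 6.
- Loc4: BR = Uptown, leader payoff 0.
- Loc5: BR = Uptown, leader payoff -6.
North Co.'s induced payoffs are 0, -3, 6, 0, -6, so North Co. commits to Loc3. Subgame-perfect outcome: (Loc3, Downtown) with payoffs (6, 5).
For the simultaneous game, intersect best replies.
North Co.'s best replies: Uptown→Loc4; Downtown→Loc4.
South Co.'s best replies: Loc1→Downtown; Loc2→Downtown; Loc3→Downtown; Loc4→Uptown; Loc5→Uptown.
The unique mutual best reply is (Loc4, Uptown), giving (0, -2).
South Co. earns 5 sequentially versus -2 at the Nash outcome: better off.

better off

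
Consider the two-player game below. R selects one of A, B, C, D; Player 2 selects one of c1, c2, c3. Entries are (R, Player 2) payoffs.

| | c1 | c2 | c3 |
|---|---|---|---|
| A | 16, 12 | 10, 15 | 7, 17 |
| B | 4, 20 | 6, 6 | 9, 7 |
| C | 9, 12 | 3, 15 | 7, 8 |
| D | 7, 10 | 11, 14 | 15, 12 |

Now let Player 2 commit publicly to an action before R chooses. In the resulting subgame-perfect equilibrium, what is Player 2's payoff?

Backward induction with Player 2 moving first.
- c1 → R plays A (best of 16, 4, 9, 7); Player 2 gets 12.
- c2 → R plays D (best of 10, 6, 3, 11); Player 2 gets 14.
- c3 → R plays D (best of 7, 9, 7, 15); Player 2 gets 12.
Among 12, 14, 12, the best is 14 at c2. Subgame-perfect outcome: (D, c2) with payoffs (11, 14).

14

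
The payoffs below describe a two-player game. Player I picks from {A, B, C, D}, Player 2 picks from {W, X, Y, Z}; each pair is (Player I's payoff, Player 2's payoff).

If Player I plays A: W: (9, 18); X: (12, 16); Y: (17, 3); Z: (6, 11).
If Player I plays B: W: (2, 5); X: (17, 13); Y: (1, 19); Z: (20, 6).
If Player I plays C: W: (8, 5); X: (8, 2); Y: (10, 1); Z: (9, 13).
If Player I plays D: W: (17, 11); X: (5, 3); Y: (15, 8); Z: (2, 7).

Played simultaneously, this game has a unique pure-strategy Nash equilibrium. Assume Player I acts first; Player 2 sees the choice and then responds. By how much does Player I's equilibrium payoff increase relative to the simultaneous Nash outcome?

0

Solve by backward induction (Player I leads).
- A: Player 2 compares 18, 16, 3, 11 and picks W; Player I would get 9.
- B: Player 2 compares 5, 13, 19, 6 and picks Y; Player I would get 1.
- C: Player 2 compares 5, 2, 1, 13 and picks Z; Player I would get 9.
- D: Player 2 compares 11, 3, 8, 7 and picks W; Player I would get 17.
Player I's induced payoffs are 9, 1, 9, 17, so Player I commits to D. Subgame-perfect outcome: (D, W) with payoffs (17, 11).
Under simultaneous play:
Player I's best replies: W→D; X→B; Y→A; Z→B.
Player 2's best replies: A→W; B→Y; C→Z; D→W.
The unique mutual best reply is (D, W), giving (17, 11).
Player I's commitment gain: 17 − 17 = 0.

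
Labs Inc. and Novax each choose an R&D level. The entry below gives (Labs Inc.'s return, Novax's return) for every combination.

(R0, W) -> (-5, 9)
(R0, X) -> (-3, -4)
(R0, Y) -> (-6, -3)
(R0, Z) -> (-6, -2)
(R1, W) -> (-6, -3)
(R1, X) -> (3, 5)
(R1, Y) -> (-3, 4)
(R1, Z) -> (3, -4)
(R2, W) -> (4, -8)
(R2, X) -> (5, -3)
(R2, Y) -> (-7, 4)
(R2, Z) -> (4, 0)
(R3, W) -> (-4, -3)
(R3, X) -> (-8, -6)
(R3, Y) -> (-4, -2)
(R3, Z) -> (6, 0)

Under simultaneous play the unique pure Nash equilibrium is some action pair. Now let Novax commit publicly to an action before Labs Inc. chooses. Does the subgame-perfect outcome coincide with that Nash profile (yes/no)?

no

Backward induction with Novax moving first.
- W: Labs Inc. compares -5, -6, 4, -4 and picks R2; Novax would get -8.
- X: Labs Inc. compares -3, 3, 5, -8 and picks R2; Novax would get -3.
- Y: Labs Inc. compares -6, -3, -7, -4 and picks R1; Novax would get 4.
- Z: Labs Inc. compares -6, 3, 4, 6 and picks R3; Novax would get 0.
Novax's induced payoffs are -8, -3, 4, 0, so Novax commits to Y. Subgame-perfect outcome: (R1, Y) with payoffs (-3, 4).
For the simultaneous game, intersect best replies.
Labs Inc.'s best replies: W→R2; X→R2; Y→R1; Z→R3.
Novax's best replies: R0→W; R1→X; R2→Y; R3→Z.
The unique mutual best reply is (R3, Z), giving (6, 0).
Sequential outcome (R1, Y) differs from the Nash profile (R3, Z).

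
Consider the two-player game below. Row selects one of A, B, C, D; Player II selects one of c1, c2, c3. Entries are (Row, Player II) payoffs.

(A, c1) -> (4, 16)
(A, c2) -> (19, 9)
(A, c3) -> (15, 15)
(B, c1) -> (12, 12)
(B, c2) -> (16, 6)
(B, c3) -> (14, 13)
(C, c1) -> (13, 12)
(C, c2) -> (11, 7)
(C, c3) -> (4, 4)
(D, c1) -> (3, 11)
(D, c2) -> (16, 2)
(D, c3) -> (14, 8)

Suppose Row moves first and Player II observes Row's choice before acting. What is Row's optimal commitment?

B

Player II best-responds to each possible Row move:
- A → Player II plays c1 (best of 16, 9, 15); Row gets 4.
- B → Player II plays c3 (best of 12, 6, 13); Row gets 14.
- C → Player II plays c1 (best of 12, 7, 4); Row gets 13.
- D → Player II plays c1 (best of 11, 2, 8); Row gets 3.
Row's induced payoffs are 4, 14, 13, 3, so Row commits to B. Subgame-perfect outcome: (B, c3) with payoffs (14, 13).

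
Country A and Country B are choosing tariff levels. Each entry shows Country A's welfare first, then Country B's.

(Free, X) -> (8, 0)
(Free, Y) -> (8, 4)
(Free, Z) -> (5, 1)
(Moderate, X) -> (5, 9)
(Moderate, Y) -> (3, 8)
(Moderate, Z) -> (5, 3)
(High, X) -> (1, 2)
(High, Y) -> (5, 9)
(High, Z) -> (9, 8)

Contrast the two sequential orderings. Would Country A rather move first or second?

second

If Country A leads: Country B's best replies are Free→Y, Moderate→X, High→Y; Country A's induced payoffs 8, 5, 5; outcome (Free, Y), payoffs (8, 4).
If Country B leads: Country A's best replies are X→Free, Y→Free, Z→High; Country B's induced payoffs 0, 4, 8; outcome (High, Z), payoffs (9, 8).
Country A gets 8 moving first and 9 moving second, so Country A prefers to move second.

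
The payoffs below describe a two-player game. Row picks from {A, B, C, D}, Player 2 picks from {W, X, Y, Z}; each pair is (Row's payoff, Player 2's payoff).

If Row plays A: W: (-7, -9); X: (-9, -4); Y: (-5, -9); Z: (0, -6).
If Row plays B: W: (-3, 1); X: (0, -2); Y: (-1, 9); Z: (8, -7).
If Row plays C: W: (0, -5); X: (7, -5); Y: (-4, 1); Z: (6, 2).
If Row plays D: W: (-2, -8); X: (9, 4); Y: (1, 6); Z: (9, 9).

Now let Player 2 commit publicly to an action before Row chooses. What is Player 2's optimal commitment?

Work backward from Row's decision.
- W: BR = C, leader payoff -5.
- X: BR = D, leader payoff 4.
- Y: BR = D, leader payoff 6.
- Z: BR = D, leader payoff 9.
Among -5, 4, 6, 9, the best is 9 at Z. Subgame-perfect outcome: (D, Z) with payoffs (9, 9).

Z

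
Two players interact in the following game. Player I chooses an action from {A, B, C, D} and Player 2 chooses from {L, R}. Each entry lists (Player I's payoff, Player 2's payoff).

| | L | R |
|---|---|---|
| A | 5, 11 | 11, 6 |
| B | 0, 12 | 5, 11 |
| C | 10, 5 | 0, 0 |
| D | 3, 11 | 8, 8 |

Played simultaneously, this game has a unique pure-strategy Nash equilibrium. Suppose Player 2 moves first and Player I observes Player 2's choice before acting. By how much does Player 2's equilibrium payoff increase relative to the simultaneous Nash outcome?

1

Work backward from Player I's decision.
- L: BR = C, leader payoff 5.
- R: BR = A, leader payoff 6.
Maximizing over 5, 6, Player 2 chooses R. Subgame-perfect outcome: (A, R) with payoffs (11, 6).
Now find the simultaneous Nash equilibrium.
Player I's best replies: L→C; R→A.
Player 2's best replies: A→L; B→L; C→L; D→L.
The unique mutual best reply is (C, L), giving (10, 5).
Player 2's commitment gain: 6 − 5 = 1.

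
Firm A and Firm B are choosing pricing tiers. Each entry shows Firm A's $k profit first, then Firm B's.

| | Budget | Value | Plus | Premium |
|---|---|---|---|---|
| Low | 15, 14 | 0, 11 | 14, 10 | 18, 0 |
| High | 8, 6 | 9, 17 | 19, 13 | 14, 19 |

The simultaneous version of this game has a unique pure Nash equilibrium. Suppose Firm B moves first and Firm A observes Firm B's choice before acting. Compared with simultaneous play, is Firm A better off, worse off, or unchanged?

worse off

Solve by backward induction (Firm B leads).
- Budget → Firm A plays Low (best of 15, 8); Firm B gets 14.
- Value → Firm A plays High (best of 0, 9); Firm B gets 17.
- Plus → Firm A plays High (best of 14, 19); Firm B gets 13.
- Premium → Firm A plays Low (best of 18, 14); Firm B gets 0.
Among 14, 17, 13, 0, the best is 17 at Value. Subgame-perfect outcome: (High, Value) with payoffs (9, 17).
For the simultaneous game, intersect best replies.
Firm A's best replies: Budget→Low; Value→High; Plus→High; Premium→Low.
Firm B's best replies: Low→Budget; High→Premium.
The unique mutual best reply is (Low, Budget), giving (15, 14).
Firm A earns 9 sequentially versus 15 at the Nash outcome: worse off.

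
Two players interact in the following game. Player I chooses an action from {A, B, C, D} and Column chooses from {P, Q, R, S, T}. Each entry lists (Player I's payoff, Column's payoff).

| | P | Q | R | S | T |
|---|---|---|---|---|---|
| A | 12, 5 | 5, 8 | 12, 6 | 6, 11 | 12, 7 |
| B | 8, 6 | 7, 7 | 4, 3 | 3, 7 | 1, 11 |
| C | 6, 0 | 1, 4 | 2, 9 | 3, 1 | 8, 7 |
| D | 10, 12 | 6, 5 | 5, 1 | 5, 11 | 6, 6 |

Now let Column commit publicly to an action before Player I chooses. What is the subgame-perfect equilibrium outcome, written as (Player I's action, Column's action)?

(A, S)

Backward induction with Column moving first.
- P → Player I plays A (best of 12, 8, 6, 10); Column gets 5.
- Q → Player I plays B (best of 5, 7, 1, 6); Column gets 7.
- R → Player I plays A (best of 12, 4, 2, 5); Column gets 6.
- S → Player I plays A (best of 6, 3, 3, 5); Column gets 11.
- T → Player I plays A (best of 12, 1, 8, 6); Column gets 7.
Among 5, 7, 6, 11, 7, the best is 11 at S. Subgame-perfect outcome: (A, S) with payoffs (6, 11).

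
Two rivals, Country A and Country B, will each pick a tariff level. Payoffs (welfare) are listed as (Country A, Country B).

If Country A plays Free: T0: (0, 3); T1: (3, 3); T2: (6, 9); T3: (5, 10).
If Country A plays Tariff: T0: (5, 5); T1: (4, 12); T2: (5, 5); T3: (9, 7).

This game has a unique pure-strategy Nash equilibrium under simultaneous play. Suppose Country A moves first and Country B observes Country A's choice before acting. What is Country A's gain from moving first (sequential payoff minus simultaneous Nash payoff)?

1

Country B best-responds to each possible Country A move:
- Free: BR = T3, leader payoff 5.
- Tariff: BR = T1, leader payoff 4.
Maximizing over 5, 4, Country A chooses Free. Subgame-perfect outcome: (Free, T3) with payoffs (5, 10).
For the simultaneous game, intersect best replies.
Country A's best replies: T0→Tariff; T1→Tariff; T2→Free; T3→Tariff.
Country B's best replies: Free→T3; Tariff→T1.
Only (Tariff, T1) has each player best-responding; Nash payoffs (4, 12).
Country A's commitment gain: 5 − 4 = 1.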